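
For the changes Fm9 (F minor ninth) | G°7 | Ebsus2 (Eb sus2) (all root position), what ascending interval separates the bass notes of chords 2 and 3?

The roots are G and Eb.
From G to Eb: 8 semitones over a sixth = minor.

minor 6th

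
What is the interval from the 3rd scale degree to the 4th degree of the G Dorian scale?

The scale runs G A Bb C D E F.
3rd scale degree = Bb; 4th scale degree = C.
Counting 2 letters and 2 half steps from Bb gives a major second.

major second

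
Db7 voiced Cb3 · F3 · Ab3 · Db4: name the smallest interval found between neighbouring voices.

minor 3rd

Adjacent intervals: Cb3→F3 = augmented fourth; F3→Ab3 = minor third; Ab3→Db4 = perfect fourth.
The smallest is F3 to Ab3, a minor third (3 semitones).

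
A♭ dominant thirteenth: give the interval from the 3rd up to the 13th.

P11

Spelling the chord: A♭ C E♭ G♭ B♭ F.
The 3rd is C and the 13th is F.
Counting 11 letters and 17 half steps from C gives a perfect eleventh.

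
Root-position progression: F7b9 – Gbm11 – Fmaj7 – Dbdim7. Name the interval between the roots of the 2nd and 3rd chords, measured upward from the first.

major seventh

The roots are Gb and F.
Gb up to F spans 7 letter names and 11 semitones — a major seventh.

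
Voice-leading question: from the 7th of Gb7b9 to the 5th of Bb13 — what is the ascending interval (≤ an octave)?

The 7th of Gb7b9 is Fb; the 5th of Bb13 is F.
1 letter names make it a unison; at 1 semitone (a half step wider than perfect) the quality is augmented.

augmented 1st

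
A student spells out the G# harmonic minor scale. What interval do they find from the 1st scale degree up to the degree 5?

G# harmonic minor: G# A# B C# D# E F##.
1st scale degree = G#; degree 5 = D#.
G# up to D# spans 5 letter names and 7 semitones — a perfect fifth.

perfect fifth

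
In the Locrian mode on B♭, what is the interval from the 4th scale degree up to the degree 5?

m2

Spelling the Locrian mode on B♭: B♭ C♭ D♭ E♭ F♭ G♭ A♭.
4th scale degree = E♭; scale degree 5 = F♭.
E♭ up to F♭ is 1 semitone, a half step narrower than a major second, so the interval is minor.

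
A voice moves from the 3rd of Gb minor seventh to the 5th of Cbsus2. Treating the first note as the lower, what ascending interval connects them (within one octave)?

Gb minor seventh has Bbb as its 3rd, and Cbsus2 has Gb as its 5th.
From Bbb to Gb is 9 semitones, exactly the major sixth.

major sixth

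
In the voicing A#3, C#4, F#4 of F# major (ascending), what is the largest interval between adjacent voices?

Adjacent intervals: A#3→C#4 = minor third; C#4→F#4 = perfect fourth.
The largest is C#4 to F#4, a perfect fourth (5 semitones).

perfect fourth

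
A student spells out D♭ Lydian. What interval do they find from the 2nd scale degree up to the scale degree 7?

M6

Spelling D♭ Lydian: D♭ E♭ F G A♭ B♭ C.
The 2nd scale degree is E♭ and the scale degree 7 is C.
From E♭ to C is 9 semitones, exactly the major sixth.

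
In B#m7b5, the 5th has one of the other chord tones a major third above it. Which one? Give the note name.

A#

Spelling the chord: B#, D#, F#, A#.
The 5th is F#. A major third above F# is A#.
A# is the chord's 7th.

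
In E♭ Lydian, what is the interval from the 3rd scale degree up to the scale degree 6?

P4

E♭ lydian: E♭ F G A B♭ C D.
3rd scale degree = G; 6th degree = C.
Counting 4 letters and 5 half steps from G gives a perfect fourth.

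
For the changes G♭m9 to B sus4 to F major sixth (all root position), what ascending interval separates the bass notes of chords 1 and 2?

augmented third

The roots are G♭ and B.
3 letter names make it a third; at 5 semitones (a half step wider than major) the quality is augmented.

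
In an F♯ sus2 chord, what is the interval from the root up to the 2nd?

major 2nd

Spelling the chord: F♯–G♯–C♯.
Root = F♯; 2nd = G♯.
F♯ up to G♯ spans 2 letter names and 2 semitones — a major second.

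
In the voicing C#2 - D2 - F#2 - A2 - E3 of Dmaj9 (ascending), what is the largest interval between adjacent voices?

perfect 5th

Adjacent intervals: C#2→D2 = minor second; D2→F#2 = major third; F#2→A2 = minor third; A2→E3 = perfect fifth.
The largest is A2 to E3, a perfect fifth (7 semitones).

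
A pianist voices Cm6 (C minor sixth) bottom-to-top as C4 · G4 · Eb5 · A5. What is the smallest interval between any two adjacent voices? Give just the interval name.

augmented 4th

Adjacent intervals: C4→G4 = perfect fifth; G4→Eb5 = minor sixth; Eb5→A5 = augmented fourth.
The smallest is Eb5 to A5, an augmented fourth (6 semitones).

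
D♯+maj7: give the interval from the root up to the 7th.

major 7th

The chord tones of D♯ augmented major seventh are D♯ F𝄪 A𝄪 C𝄪.
That puts D♯ below C𝄪.
Counting 7 letters and 11 half steps from D♯ gives a major seventh.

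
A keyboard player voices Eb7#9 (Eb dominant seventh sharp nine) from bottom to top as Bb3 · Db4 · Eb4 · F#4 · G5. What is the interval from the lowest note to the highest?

The outer voices are Bb3 and G5.
Counting 13 letters and 21 half steps from Bb gives a major thirteenth.

major 13th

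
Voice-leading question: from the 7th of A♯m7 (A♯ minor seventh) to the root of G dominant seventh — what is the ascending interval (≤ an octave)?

diminished octave

The 7th of A♯m7 (A♯ minor seventh) is G♯; the root of G dominant seventh is G.
8 letter names make it an octave; at 11 semitones (a half step narrower than perfect) the quality is diminished.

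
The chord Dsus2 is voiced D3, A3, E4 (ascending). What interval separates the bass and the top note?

The outer voices are D3 and E4.
D up to E spans 9 letter names and 14 semitones — a major ninth.

major 9th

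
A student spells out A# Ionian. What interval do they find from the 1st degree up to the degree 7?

The scale runs A# B# C## D# E# F## G##.
1st degree = A#; degree 7 = G##.
Counting 7 letters and 11 half steps from A# gives a major seventh.

major 7th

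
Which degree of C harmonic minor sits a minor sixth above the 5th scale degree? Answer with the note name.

The scale is C D E♭ F G A♭ B.
The 5th scale degree is G; a minor sixth above that is E♭ — scale degree 3.

Eb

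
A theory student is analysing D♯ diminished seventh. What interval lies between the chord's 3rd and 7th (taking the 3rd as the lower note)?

The chord tones of D♯°7 are D♯–F♯–A–C.
3rd = F♯; 7th = C.
5 letter names make it a fifth; at 6 semitones (a half step narrower than perfect) the quality is diminished.

diminished fifth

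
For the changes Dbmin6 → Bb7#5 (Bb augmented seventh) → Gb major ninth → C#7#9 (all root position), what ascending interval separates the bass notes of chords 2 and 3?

minor 6th

The roots are Bb and Gb.
Bb up to Gb is 8 semitones, a half step narrower than a major sixth, so the interval is minor.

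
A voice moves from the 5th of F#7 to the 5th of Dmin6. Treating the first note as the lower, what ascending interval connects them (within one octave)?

m6

F#7 has C# as its 5th, and Dmin6 has A as its 5th.
6 letter names make it a sixth; at 8 semitones (a half step narrower than major) the quality is minor.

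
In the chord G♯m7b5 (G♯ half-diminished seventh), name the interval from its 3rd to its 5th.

The chord tones of G♯m7b5 are G♯–B–D–F♯.
So we need the interval from B up to D.
3 letter names make it a third; at 3 semitones (a half step narrower than major) the quality is minor.

minor 3rd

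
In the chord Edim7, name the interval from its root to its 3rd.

minor third

Edim7 is spelled E, G, Bb, Db.
The root is E and the 3rd is G.
E up to G is 3 semitones, a half step narrower than a major third, so the interval is minor.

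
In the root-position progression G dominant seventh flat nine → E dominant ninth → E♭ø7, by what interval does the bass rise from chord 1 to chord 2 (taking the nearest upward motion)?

The roots are G and E.
G up to E spans 6 letter names and 9 semitones — a major sixth.

major sixth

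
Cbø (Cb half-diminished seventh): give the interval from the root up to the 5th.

diminished fifth

Spelling the chord: Cb–Ebb–Gbb–Bbb.
Root = Cb; 5th = Gbb.
5 letter names make it a fifth; at 6 semitones (a half step narrower than perfect) the quality is diminished.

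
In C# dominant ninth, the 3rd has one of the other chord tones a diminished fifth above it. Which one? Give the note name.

B

C#9 (C# dominant ninth): C# E# G# B D#.
The 3rd is E#. A diminished fifth above E# is B.
B is the chord's 7th.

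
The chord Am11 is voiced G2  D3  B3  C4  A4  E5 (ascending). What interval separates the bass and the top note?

The outer voices are G2 and E5.
G up to E spans 20 letter names and 33 semitones — a major 20th.

M20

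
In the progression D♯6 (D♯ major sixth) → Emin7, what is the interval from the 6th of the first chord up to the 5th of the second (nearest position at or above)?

The 6th of D♯6 (D♯ major sixth) is B♯; the 5th of Emin7 is B.
8 letter names make it an octave; at 11 semitones (a half step narrower than perfect) the quality is diminished.

diminished octave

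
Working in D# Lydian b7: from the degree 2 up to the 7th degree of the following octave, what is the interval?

The scale runs D# E# F## G## A# B# C#.
The degree 2 is E# and the degree 7 (up an octave) is C#.
From E# to C#: 20 semitones over a thirteenth = minor.

minor thirteenth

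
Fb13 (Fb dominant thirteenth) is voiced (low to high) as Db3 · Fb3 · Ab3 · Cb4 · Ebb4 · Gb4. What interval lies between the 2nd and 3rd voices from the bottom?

major third

Those voices are Fb3 and Ab3.
Counting 3 letters and 4 half steps from Fb gives a major third.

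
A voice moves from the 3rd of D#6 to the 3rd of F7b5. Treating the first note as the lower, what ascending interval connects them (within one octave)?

The 3rd of D#6 is F##; the 3rd of F7b5 is A.
F## up to A is 2 semitones, a whole step narrower than a major third, so the interval is diminished.

diminished third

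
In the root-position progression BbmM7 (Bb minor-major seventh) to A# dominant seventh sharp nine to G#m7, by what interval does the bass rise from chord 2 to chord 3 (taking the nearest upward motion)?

m7

The roots are A# and G#.
From A# to G#: 10 semitones over a seventh = minor.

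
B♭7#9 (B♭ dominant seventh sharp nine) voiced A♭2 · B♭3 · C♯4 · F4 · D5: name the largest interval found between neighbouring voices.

major 9th

Adjacent intervals: A♭2→B♭3 = major ninth; B♭3→C♯4 = augmented second; C♯4→F4 = diminished fourth; F4→D5 = major sixth.
The largest is A♭2 to B♭3, a major ninth (14 semitones).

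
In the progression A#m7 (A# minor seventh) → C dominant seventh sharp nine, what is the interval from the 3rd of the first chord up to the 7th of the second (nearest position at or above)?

diminished seventh

A#m7 (A# minor seventh) has C# as its 3rd, and C dominant seventh sharp nine has Bb as its 7th.
C# up to Bb is 9 semitones, a whole step narrower than a major seventh, so the interval is diminished.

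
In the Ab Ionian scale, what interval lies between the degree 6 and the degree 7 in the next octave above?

Ab major: Ab Bb C Db Eb F G.
The degree 6 is F and the 7th degree (up an octave) is G.
F up to G spans 9 letter names and 14 semitones — a major ninth.

major ninth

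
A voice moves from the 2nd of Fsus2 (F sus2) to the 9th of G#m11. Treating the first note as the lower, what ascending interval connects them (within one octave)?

Fsus2 (F sus2) has G as its 2nd, and G#m11 has A# as its 9th.
G up to A# is 3 semitones, a half step wider than a major second, so the interval is augmented.

augmented second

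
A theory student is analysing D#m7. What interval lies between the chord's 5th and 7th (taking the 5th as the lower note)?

minor third

D#-7: D#-F#-A#-C#.
That puts A# below C#.
From A# to C#: 3 semitones over a third = minor.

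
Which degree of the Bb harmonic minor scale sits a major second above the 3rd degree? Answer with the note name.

Eb

The scale is Bb C Db Eb F Gb A.
The 3rd degree is Db; a major second above that is Eb — scale degree 4.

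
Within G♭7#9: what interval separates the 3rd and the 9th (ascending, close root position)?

Spelling the chord: G♭, B♭, D♭, F♭, A.
That puts B♭ below A.
B♭ up to A spans 7 letter names and 11 semitones — a major seventh.

M7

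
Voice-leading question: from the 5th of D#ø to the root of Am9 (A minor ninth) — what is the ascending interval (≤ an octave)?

The 5th of D#ø is A; the root of Am9 (A minor ninth) is A.
Counting 1 letters and 0 half steps from A gives a perfect unison.

P1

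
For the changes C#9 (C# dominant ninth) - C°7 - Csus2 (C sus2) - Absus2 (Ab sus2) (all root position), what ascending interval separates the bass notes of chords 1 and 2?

The roots are C# and C.
C# up to C is 11 semitones, a half step narrower than a perfect octave, so the interval is diminished.

diminished octave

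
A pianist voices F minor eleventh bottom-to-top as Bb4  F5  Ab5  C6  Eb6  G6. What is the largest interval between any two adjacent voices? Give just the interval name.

perfect fifth

Adjacent intervals: Bb4→F5 = perfect fifth; F5→Ab5 = minor third; Ab5→C6 = major third; C6→Eb6 = minor third; Eb6→G6 = major third.
The largest is Bb4 to F5, a perfect fifth (7 semitones).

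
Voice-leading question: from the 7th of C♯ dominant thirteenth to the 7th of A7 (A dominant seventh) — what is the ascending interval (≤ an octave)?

minor sixth

C♯ dominant thirteenth has B as its 7th, and A7 (A dominant seventh) has G as its 7th.
6 letter names make it a sixth; at 8 semitones (a half step narrower than major) the quality is minor.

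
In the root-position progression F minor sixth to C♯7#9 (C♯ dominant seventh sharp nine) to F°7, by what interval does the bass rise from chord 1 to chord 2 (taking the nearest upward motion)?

augmented fifth

The roots are F and C♯.
5 letter names make it a fifth; at 8 semitones (a half step wider than perfect) the quality is augmented.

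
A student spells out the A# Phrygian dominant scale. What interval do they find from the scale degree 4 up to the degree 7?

perfect 4th

Spelling the A# Phrygian dominant scale: A# B C## D# E# F# G#.
The scale degree 4 is D# and the scale degree 7 is G#.
From D# to G# is 5 semitones, exactly the perfect fourth.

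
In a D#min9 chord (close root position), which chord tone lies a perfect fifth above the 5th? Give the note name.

Spelling the chord: D#–F#–A#–C#–E#.
The 5th is A#. A perfect fifth above A# is E#.
E# is the chord's 9th.

E#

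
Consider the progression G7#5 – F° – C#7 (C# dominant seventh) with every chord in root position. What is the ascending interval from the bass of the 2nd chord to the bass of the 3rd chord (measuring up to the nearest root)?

The roots are F and C#.
From F to C#: 8 semitones over a fifth = augmented.

augmented fifth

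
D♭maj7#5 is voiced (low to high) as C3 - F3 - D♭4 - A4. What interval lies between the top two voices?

Those voices are D♭4 and A4.
5 letter names make it a fifth; at 8 semitones (a half step wider than perfect) the quality is augmented.

augmented fifth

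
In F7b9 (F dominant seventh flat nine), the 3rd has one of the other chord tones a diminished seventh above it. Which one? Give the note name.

Gb

Spelling the chord: F–A–C–Eb–Gb.
The 3rd is A. A diminished seventh above A is Gb.
Gb is the chord's 9th.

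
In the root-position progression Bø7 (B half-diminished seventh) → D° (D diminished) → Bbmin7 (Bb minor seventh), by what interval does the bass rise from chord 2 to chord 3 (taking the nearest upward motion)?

m6

The roots are D and Bb.
6 letter names make it a sixth; at 8 semitones (a half step narrower than major) the quality is minor.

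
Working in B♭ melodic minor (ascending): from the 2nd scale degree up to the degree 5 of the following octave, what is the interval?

The scale runs B♭ C D♭ E♭ F G A.
2nd scale degree = C; scale degree 5 (up an octave) = F.
From C to F is 17 semitones, exactly the perfect eleventh.

perfect eleventh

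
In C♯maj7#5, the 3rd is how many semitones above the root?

Spelling the chord: C♯ E♯ G𝄪 B♯.
C♯ to E♯ is a major third: 4 semitones.

4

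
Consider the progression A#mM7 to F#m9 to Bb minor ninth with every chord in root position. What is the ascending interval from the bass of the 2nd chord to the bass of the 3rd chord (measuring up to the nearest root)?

The roots are F# and Bb.
4 letter names make it a fourth; at 4 semitones (a half step narrower than perfect) the quality is diminished.

diminished fourth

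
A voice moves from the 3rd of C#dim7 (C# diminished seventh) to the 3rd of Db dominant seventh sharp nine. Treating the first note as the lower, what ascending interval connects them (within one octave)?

C#dim7 (C# diminished seventh) has E as its 3rd, and Db dominant seventh sharp nine has F as its 3rd.
2 letter names make it a second; at 1 semitone (a half step narrower than major) the quality is minor.

minor second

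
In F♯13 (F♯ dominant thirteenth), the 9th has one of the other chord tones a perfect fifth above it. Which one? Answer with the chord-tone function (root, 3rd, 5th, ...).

F♯13: F♯-A♯-C♯-E-G♯-D♯.
The 9th is G♯. A perfect fifth above G♯ is D♯.
D♯ is the chord's 13th.

13th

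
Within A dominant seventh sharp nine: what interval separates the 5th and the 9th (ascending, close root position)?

augmented fifth

The chord tones of A dominant seventh sharp nine are A, C♯, E, G, B♯.
The 5th is E and the 9th is B♯.
From E to B♯: 8 semitones over a fifth = augmented.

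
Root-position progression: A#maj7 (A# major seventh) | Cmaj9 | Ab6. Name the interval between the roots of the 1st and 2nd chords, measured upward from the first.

The roots are A# and C.
From A# to C: 2 semitones over a third = diminished.

diminished third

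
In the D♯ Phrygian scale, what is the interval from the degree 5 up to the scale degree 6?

minor 2nd

D♯ phrygian: D♯ E F♯ G♯ A♯ B C♯.
That puts A♯ below B.
A♯ up to B is 1 semitone, a half step narrower than a major second, so the interval is minor.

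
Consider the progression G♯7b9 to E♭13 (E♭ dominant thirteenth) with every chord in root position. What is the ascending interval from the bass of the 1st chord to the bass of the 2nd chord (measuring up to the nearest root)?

The roots are G♯ and E♭.
6 letter names make it a sixth; at 7 semitones (a whole step narrower than major) the quality is diminished.

diminished 6th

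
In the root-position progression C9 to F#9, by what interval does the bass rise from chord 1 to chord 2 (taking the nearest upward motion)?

The roots are C and F#.
From C to F#: 6 semitones over a fourth = augmented.

augmented fourth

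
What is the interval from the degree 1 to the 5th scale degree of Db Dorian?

Spelling Db Dorian: Db Eb Fb Gb Ab Bb Cb.
So we need the interval from Db up to Ab.
Counting 5 letters and 7 half steps from Db gives a perfect fifth.

P5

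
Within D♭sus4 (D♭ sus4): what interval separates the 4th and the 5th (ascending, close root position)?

D♭sus4: D♭-G♭-A♭.
4th = G♭; 5th = A♭.
Counting 2 letters and 2 half steps from G♭ gives a major second.

major second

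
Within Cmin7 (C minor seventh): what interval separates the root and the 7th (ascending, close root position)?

minor seventh

Cm7: C, E♭, G, B♭.
The root is C and the 7th is B♭.
From C to B♭: 10 semitones over a seventh = minor.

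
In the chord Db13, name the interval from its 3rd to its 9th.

minor seventh

Db dominant thirteenth: Db–F–Ab–Cb–Eb–Bb.
3rd = F; 9th = Eb.
7 letter names make it a seventh; at 10 semitones (a half step narrower than major) the quality is minor.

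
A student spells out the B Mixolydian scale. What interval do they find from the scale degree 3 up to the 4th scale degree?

Spelling the B Mixolydian scale: B C# D# E F# G# A.
So we need the interval from D# up to E.
2 letter names make it a second; at 1 semitone (a half step narrower than major) the quality is minor.

minor 2nd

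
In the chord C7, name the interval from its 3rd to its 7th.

C dominant seventh is spelled C–E–G–Bb.
So we need the interval from E up to Bb.
5 letter names make it a fifth; at 6 semitones (a half step narrower than perfect) the quality is diminished.

diminished 5th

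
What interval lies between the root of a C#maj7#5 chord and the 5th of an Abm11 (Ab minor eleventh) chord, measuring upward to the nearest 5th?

diminished third

C#maj7#5 has C# as its root, and Abm11 (Ab minor eleventh) has Eb as its 5th.
C# up to Eb is 2 semitones, a whole step narrower than a major third, so the interval is diminished.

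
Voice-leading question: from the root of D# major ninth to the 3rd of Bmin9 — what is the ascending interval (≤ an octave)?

d8

The root of D# major ninth is D#; the 3rd of Bmin9 is D.
D# up to D is 11 semitones, a half step narrower than a perfect octave, so the interval is diminished.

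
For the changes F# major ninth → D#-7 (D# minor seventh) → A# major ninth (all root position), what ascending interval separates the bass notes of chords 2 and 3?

P5

The roots are D# and A#.
Counting 5 letters and 7 half steps from D# gives a perfect fifth.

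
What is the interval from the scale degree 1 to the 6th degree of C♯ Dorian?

Spelling C♯ Dorian: C♯ D♯ E F♯ G♯ A♯ B.
So we need the interval from C♯ up to A♯.
Counting 6 letters and 9 half steps from C♯ gives a major sixth.

major 6th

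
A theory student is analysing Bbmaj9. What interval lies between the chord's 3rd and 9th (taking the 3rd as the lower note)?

minor seventh

Bbmaj9 is spelled Bb–D–F–A–C.
3rd = D; 9th = C.
7 letter names make it a seventh; at 10 semitones (a half step narrower than major) the quality is minor.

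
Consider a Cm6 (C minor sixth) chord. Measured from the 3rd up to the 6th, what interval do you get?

Cm6: C E♭ G A.
3rd = E♭; 6th = A.
4 letter names make it a fourth; at 6 semitones (a half step wider than perfect) the quality is augmented.

augmented fourth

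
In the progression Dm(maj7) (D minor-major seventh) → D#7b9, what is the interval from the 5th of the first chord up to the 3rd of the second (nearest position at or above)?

A6

Dm(maj7) (D minor-major seventh) has A as its 5th, and D#7b9 has F## as its 3rd.
From A to F##: 10 semitones over a sixth = augmented.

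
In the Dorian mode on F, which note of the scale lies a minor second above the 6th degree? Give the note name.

The scale is F G A♭ B♭ C D E♭.
The 6th degree is D; a minor second above that is E♭ — scale degree 7.

Eb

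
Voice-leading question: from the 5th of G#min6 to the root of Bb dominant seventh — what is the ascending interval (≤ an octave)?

diminished 6th

G#min6 has D# as its 5th, and Bb dominant seventh has Bb as its root.
6 letter names make it a sixth; at 7 semitones (a whole step narrower than major) the quality is diminished.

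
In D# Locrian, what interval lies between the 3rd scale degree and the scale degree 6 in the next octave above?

perfect eleventh

D# locrian: D# E F# G# A B C#.
That puts F# below B.
Counting 11 letters and 17 half steps from F# gives a perfect eleventh.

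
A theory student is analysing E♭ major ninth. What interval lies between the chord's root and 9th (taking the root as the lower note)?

E♭maj9 (E♭ major ninth): E♭-G-B♭-D-F.
So we need the interval from E♭ up to F.
From E♭ to F is 14 semitones, exactly the major ninth.

M9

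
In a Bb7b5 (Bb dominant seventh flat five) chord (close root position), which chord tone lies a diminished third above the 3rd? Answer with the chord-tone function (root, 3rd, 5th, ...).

Bb7b5 is spelled Bb–D–Fb–Ab.
The 3rd is D. A diminished third above D is Fb.
Fb is the chord's 5th.

5th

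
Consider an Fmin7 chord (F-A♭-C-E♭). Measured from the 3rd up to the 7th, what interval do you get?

perfect fifth

3rd = A♭; 7th = E♭.
Counting 5 letters and 7 half steps from A♭ gives a perfect fifth.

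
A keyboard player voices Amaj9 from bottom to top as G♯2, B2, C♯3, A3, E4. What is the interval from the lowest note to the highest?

minor 13th

The outer voices are G♯2 and E4.
13 letter names make it a thirteenth; at 20 semitones (a half step narrower than major) the quality is minor.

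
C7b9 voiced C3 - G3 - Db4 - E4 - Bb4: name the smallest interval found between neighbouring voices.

augmented second

Adjacent intervals: C3→G3 = perfect fifth; G3→Db4 = diminished fifth; Db4→E4 = augmented second; E4→Bb4 = diminished fifth.
The smallest is Db4 to E4, an augmented second (3 semitones).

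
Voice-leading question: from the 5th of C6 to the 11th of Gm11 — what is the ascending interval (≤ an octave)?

perfect fourth

C6 has G as its 5th, and Gm11 has C as its 11th.
From G to C is 5 semitones, exactly the perfect fourth.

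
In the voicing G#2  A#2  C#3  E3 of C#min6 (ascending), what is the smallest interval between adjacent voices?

Adjacent intervals: G#2→A#2 = major second; A#2→C#3 = minor third; C#3→E3 = minor third.
The smallest is G#2 to A#2, a major second (2 semitones).

major second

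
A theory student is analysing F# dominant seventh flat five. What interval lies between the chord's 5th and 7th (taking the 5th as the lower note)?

major third

F# dominant seventh flat five is spelled F# A# C E.
The 5th is C and the 7th is E.
Counting 3 letters and 4 half steps from C gives a major third.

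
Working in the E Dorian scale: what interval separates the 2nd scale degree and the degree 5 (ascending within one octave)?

perfect fourth

The scale runs E F♯ G A B C♯ D.
So we need the interval from F♯ up to B.
From F♯ to B is 5 semitones, exactly the perfect fourth.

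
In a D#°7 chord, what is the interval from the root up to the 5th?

The chord tones of D#°7 are D#–F#–A–C.
So we need the interval from D# up to A.
From D# to A: 6 semitones over a fifth = diminished.

diminished 5th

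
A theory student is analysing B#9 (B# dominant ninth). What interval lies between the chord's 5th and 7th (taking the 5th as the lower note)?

B# dominant ninth: B#, D##, F##, A#, C##.
The 5th is F## and the 7th is A#.
F## up to A# is 3 semitones, a half step narrower than a major third, so the interval is minor.

minor third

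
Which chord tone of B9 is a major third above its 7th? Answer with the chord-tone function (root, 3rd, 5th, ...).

9th

The chord tones of B dominant ninth are B-D♯-F♯-A-C♯.
The 7th is A. A major third above A is C♯.
C♯ is the chord's 9th.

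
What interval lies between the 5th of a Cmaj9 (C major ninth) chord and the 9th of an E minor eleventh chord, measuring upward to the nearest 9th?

major seventh

Cmaj9 (C major ninth) has G as its 5th, and E minor eleventh has F# as its 9th.
Counting 7 letters and 11 half steps from G gives a major seventh.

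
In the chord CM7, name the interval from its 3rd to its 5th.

CΔ7 (C major seventh) is spelled C-E-G-B.
The 3rd is E and the 5th is G.
E up to G is 3 semitones, a half step narrower than a major third, so the interval is minor.

minor 3rd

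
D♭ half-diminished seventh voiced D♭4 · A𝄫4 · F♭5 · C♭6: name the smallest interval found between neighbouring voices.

d5

Adjacent intervals: D♭4→A𝄫4 = diminished fifth; A𝄫4→F♭5 = major sixth; F♭5→C♭6 = perfect fifth.
The smallest is D♭4 to A𝄫4, a diminished fifth (6 semitones).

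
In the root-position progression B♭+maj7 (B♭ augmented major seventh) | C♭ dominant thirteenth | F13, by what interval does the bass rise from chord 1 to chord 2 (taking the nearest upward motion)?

m2

The roots are B♭ and C♭.
From B♭ to C♭: 1 semitone over a second = minor.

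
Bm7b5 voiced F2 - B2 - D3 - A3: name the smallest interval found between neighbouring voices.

Adjacent intervals: F2→B2 = augmented fourth; B2→D3 = minor third; D3→A3 = perfect fifth.
The smallest is B2 to D3, a minor third (3 semitones).

minor third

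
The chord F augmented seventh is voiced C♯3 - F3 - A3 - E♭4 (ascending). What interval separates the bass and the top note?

The outer voices are C♯3 and E♭4.
From C♯ to E♭: 14 semitones over a tenth = diminished.

diminished 10th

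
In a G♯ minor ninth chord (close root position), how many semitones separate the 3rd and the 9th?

G♯min9: G♯–B–D♯–F♯–A♯.
B to A♯ is a major seventh: 11 semitones.

11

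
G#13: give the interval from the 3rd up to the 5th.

minor 3rd

Spelling the chord: G#-B#-D#-F#-A#-E#.
The 3rd is B# and the 5th is D#.
B# up to D# is 3 semitones, a half step narrower than a major third, so the interval is minor.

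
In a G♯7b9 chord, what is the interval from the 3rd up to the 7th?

d5

G♯7b9 (G♯ dominant seventh flat nine): G♯ B♯ D♯ F♯ A.
So we need the interval from B♯ up to F♯.
5 letter names make it a fifth; at 6 semitones (a half step narrower than perfect) the quality is diminished.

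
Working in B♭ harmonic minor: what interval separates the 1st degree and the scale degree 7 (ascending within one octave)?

major 7th

B♭ harmonic minor: B♭ C D♭ E♭ F G♭ A.
So we need the interval from B♭ up to A.
From B♭ to A is 11 semitones, exactly the major seventh.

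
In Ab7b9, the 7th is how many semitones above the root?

Ab7b9 is spelled Ab–C–Eb–Gb–Bbb.
Ab to Gb is a minor seventh: 10 semitones.

10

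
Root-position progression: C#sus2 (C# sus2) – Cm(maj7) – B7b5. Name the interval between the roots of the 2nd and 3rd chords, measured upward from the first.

M7

The roots are C and B.
Counting 7 letters and 11 half steps from C gives a major seventh.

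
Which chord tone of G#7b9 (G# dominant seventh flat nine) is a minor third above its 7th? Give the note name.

The chord tones of G#7b9 are G#–B#–D#–F#–A.
The 7th is F#. A minor third above F# is A.
A is the chord's 9th.

A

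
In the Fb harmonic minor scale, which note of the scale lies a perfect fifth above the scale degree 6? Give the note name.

Abb

The scale is Fb Gb Abb Bbb Cb Dbb Eb.
The scale degree 6 is Dbb; a perfect fifth above that is Abb — scale degree 3.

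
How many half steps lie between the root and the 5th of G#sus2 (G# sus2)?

7

G#sus2 (G# sus2): G#-A#-D#.
G# to D# is a perfect fifth: 7 semitones.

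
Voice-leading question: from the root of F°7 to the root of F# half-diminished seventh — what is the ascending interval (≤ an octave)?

The root of F°7 is F; the root of F# half-diminished seventh is F#.
1 letter names make it a unison; at 1 semitone (a half step wider than perfect) the quality is augmented.

augmented unison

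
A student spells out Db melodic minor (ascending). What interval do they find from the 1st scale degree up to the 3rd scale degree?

m3

Spelling Db melodic minor (ascending): Db Eb Fb Gb Ab Bb C.
That puts Db below Fb.
Db up to Fb is 3 semitones, a half step narrower than a major third, so the interval is minor.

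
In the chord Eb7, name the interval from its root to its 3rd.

major third

Spelling the chord: Eb-G-Bb-Db.
The root is Eb and the 3rd is G.
Counting 3 letters and 4 half steps from Eb gives a major third.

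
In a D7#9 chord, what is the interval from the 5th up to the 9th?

Spelling the chord: D F♯ A C E♯.
That puts A below E♯.
From A to E♯: 8 semitones over a fifth = augmented.

augmented fifth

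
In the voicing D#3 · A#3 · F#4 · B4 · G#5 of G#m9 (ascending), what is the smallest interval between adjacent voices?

perfect fourth

Adjacent intervals: D#3→A#3 = perfect fifth; A#3→F#4 = minor sixth; F#4→B4 = perfect fourth; B4→G#5 = major sixth.
The smallest is F#4 to B4, a perfect fourth (5 semitones).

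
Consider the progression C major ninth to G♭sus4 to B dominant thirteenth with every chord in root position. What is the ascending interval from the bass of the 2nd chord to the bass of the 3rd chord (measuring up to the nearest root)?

The roots are G♭ and B.
G♭ up to B is 5 semitones, a half step wider than a major third, so the interval is augmented.

augmented third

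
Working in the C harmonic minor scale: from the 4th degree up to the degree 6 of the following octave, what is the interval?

Spelling the C harmonic minor scale: C D Eb F G Ab B.
That puts F below Ab.
From F to Ab: 15 semitones over a tenth = minor.

minor 10th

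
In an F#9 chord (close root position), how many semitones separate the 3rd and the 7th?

6

F# dominant ninth: F#, A#, C#, E, G#.
A# to E is a diminished fifth: 6 semitones.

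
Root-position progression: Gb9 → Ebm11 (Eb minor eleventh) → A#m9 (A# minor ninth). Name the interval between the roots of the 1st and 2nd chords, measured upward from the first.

The roots are Gb and Eb.
Gb up to Eb spans 6 letter names and 9 semitones — a major sixth.

M6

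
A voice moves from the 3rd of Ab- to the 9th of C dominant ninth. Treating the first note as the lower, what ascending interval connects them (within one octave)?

Ab- has Cb as its 3rd, and C dominant ninth has D as its 9th.
2 letter names make it a second; at 3 semitones (a half step wider than major) the quality is augmented.

augmented second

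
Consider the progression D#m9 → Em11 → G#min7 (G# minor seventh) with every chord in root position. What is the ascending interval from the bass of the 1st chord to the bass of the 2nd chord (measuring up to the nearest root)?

The roots are D# and E.
2 letter names make it a second; at 1 semitone (a half step narrower than major) the quality is minor.

minor 2nd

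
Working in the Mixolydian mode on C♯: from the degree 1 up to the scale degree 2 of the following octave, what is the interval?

The scale runs C♯ D♯ E♯ F♯ G♯ A♯ B.
So we need the interval from C♯ up to D♯.
Counting 9 letters and 14 half steps from C♯ gives a major ninth.

major ninth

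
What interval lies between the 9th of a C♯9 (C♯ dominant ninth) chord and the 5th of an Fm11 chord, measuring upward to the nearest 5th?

The 9th of C♯9 (C♯ dominant ninth) is D♯; the 5th of Fm11 is C.
D♯ up to C is 9 semitones, a whole step narrower than a major seventh, so the interval is diminished.

d7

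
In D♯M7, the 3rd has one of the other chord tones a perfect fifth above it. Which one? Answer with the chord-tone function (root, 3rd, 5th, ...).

7th

The chord tones of D♯Δ7 (D♯ major seventh) are D♯ F𝄪 A♯ C𝄪.
The 3rd is F𝄪. A perfect fifth above F𝄪 is C𝄪.
C𝄪 is the chord's 7th.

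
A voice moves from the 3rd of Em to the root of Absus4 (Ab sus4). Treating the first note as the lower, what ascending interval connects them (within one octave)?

Em has G as its 3rd, and Absus4 (Ab sus4) has Ab as its root.
G up to Ab is 1 semitone, a half step narrower than a major second, so the interval is minor.

minor second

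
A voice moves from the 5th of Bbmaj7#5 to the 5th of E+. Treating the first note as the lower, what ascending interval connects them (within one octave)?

augmented fourth

The 5th of Bbmaj7#5 is F#; the 5th of E+ is B#.
F# up to B# is 6 semitones, a half step wider than a perfect fourth, so the interval is augmented.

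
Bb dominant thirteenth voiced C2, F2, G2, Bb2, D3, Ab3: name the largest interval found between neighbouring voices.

diminished fifth

Adjacent intervals: C2→F2 = perfect fourth; F2→G2 = major second; G2→Bb2 = minor third; Bb2→D3 = major third; D3→Ab3 = diminished fifth.
The largest is D3 to Ab3, a diminished fifth (6 semitones).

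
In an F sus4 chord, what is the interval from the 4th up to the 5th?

major second

Spelling the chord: F–Bb–C.
So we need the interval from Bb up to C.
Counting 2 letters and 2 half steps from Bb gives a major second.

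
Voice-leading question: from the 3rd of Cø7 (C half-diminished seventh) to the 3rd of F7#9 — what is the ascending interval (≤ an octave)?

Cø7 (C half-diminished seventh) has Eb as its 3rd, and F7#9 has A as its 3rd.
Eb up to A is 6 semitones, a half step wider than a perfect fourth, so the interval is augmented.

augmented 4th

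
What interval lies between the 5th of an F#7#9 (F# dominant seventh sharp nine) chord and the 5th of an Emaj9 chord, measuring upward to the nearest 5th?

The 5th of F#7#9 (F# dominant seventh sharp nine) is C#; the 5th of Emaj9 is B.
From C# to B: 10 semitones over a seventh = minor.

minor seventh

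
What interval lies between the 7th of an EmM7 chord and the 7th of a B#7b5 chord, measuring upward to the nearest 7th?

EmM7 has D# as its 7th, and B#7b5 has A# as its 7th.
From D# to A# is 7 semitones, exactly the perfect fifth.

perfect 5th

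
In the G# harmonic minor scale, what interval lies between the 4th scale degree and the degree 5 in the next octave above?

The scale runs G# A# B C# D# E F##.
That puts C# below D#.
C# up to D# spans 9 letter names and 14 semitones — a major ninth.

major ninth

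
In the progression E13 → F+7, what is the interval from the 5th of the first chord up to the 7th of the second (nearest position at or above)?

diminished fourth

E13 has B as its 5th, and F+7 has E♭ as its 7th.
B up to E♭ is 4 semitones, a half step narrower than a perfect fourth, so the interval is diminished.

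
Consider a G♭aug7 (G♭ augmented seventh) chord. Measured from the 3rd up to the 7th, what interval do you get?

d5

Spelling the chord: G♭, B♭, D, F♭.
The 3rd is B♭ and the 7th is F♭.
B♭ up to F♭ is 6 semitones, a half step narrower than a perfect fifth, so the interval is diminished.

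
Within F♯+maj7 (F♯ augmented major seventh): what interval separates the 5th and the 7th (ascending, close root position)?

minor 3rd

F♯ augmented major seventh: F♯ A♯ C𝄪 E♯.
5th = C𝄪; 7th = E♯.
3 letter names make it a third; at 3 semitones (a half step narrower than major) the quality is minor.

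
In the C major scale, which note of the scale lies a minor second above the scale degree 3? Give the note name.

F

The scale is C D E F G A B.
The scale degree 3 is E; a minor second above that is F — scale degree 4.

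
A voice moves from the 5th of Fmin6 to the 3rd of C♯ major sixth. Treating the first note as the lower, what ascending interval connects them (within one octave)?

The 5th of Fmin6 is C; the 3rd of C♯ major sixth is E♯.
3 letter names make it a third; at 5 semitones (a half step wider than major) the quality is augmented.

augmented third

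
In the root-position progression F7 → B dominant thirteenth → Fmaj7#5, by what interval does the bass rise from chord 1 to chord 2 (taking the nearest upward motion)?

augmented fourth

The roots are F and B.
F up to B is 6 semitones, a half step wider than a perfect fourth, so the interval is augmented.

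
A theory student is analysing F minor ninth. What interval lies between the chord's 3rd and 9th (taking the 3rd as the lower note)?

major seventh

Fm9 (F minor ninth): F A♭ C E♭ G.
So we need the interval from A♭ up to G.
Counting 7 letters and 11 half steps from A♭ gives a major seventh.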